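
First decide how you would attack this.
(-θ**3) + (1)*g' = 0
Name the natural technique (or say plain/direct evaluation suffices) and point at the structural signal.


Technique: no special technique — solved for the derivative, no g appears — this is antidifferentiation in θ wearing ODE clothing.


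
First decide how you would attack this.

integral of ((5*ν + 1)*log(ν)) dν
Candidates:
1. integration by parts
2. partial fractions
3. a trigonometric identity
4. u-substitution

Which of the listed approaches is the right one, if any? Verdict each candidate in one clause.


Technique: integration by parts — with u = log(ν) the logarithm disappears after one differentiation, leaving a power-rule integral.
- integration by parts: applies; the problem has the shape this method handles.
- partial fractions: the expression is not a ratio of polynomials that decomposes further.
- a trigonometric identity — no sine or cosine appears, so there is nothing for a trigonometric identity to act on.
- u-substitution: no subexpression of the integrand serves as a whole-integral substitution inner — individual terms may offer their own, but none carries its derivative as a factor of the full integrand; a working change of variable would have to be constructed from outside the expression.


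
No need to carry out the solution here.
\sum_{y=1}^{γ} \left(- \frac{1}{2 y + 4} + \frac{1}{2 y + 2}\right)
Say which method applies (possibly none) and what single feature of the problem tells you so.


Technique: telescoping — the summand is built as \frac{1}{2 y + 2} minus its own successor — adjacent terms annihilate down the line.


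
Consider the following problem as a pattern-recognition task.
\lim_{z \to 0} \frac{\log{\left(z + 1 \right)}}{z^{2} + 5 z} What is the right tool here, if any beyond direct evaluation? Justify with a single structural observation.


Technique: l'Hôpital's rule (0/0) — plug in 0: top and bottom both hit zero, so differentiate each and retry. Expanding numerator and denominator to first order gives the same value — the rule automates exactly that.


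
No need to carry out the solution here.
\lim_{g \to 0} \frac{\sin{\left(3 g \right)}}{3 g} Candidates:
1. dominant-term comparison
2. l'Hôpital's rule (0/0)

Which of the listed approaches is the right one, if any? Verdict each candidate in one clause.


Method: l'Hôpital's rule (0/0) — substituting 0 gives 0 over 0; differentiate top and bottom once and re-evaluate. Expanding numerator and denominator to first order gives the same value — the rule automates exactly that.
- dominant-term comparison: no dominant power emerges to decide the limit by degree comparison.
- l'Hôpital's rule (0/0) — yes — fits the structure here.


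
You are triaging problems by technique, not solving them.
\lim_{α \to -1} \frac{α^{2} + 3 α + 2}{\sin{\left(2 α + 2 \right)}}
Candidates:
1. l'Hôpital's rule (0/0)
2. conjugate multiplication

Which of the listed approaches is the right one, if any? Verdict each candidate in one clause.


Diagnosis: l'Hôpital's rule (0/0) — substituting -1 gives 0 over 0; differentiate top and bottom once and re-evaluate. A local series expansion at the point resolves it as well; the rule is the packaged version of that step.
- l'Hôpital's rule (0/0): applicable, and directly so.
- conjugate multiplication — the conjugate move applies to radical differences, which this is not.


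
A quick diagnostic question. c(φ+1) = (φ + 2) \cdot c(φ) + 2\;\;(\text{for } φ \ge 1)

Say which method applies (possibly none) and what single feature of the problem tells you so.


Technique: a summation factor — one-term recursion with variable weight φ + 2 is solved by product normalization, not by root-finding.


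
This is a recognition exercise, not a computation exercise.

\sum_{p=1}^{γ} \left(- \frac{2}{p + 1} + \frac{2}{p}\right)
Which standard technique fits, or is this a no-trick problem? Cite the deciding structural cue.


Verdict: telescoping — the piece each term subtracts is \frac{2}{p} advanced by one index, and it reappears with a plus sign leading the following term — the sum collapses to its boundary terms.


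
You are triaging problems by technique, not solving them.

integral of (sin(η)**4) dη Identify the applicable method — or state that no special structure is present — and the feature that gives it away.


Diagnosis: a trigonometric identity — reduce sin(η)**4 with the power-reduction formula and the integral becomes first-degree trigonometry.


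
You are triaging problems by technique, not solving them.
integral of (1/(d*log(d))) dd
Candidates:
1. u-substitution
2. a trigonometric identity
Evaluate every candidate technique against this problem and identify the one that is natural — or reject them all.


Diagnosis: u-substitution — collected, the integrand has one factor that is, up to a constant, the derivative of an inner expression the rest depends on — substitute for that inner expression.
- u-substitution — a fit — the right tool for this form.
- a trigonometric identity: no sine or cosine appears, so there is nothing for a trigonometric identity to act on.


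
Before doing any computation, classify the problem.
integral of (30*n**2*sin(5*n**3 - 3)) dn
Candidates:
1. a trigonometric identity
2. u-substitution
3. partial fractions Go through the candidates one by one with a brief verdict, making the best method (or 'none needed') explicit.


Method: u-substitution — viewed as a product, the integrand is a composition evaluated at 5*n**3 - 3 times (a constant multiple of) that inner expression's derivative, so u = 5*n**3 - 3 makes it elementary.
- a trigonometric identity: the trigonometric factor has no even power to reduce and no cross-frequency product to convert — the standard power-reduction and product-to-sum identities do not engage it.
- u-substitution: applies; the problem has the shape this method handles.
- partial fractions: the expression is not a ratio of polynomials that decomposes further.


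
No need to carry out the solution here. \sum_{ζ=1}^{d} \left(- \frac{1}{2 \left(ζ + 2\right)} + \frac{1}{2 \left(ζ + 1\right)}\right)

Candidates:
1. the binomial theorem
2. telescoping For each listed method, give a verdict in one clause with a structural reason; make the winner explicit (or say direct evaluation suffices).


Technique: telescoping — spot the paired structure — each term adds \frac{1}{2 \left(ζ + 1\right)} and subtracts its successor value, which the next term restores: the definition of a telescoping chain.
- the binomial theorem — there is no pair of bases whose matched powers would reassemble into a single binomial power.
- telescoping: yes — fits the structure here.


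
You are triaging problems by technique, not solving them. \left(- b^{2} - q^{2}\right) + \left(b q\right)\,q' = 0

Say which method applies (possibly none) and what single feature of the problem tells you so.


Verdict: the homogeneous substitution — scaling b and q together leaves the slope fixed — it depends only on q/b, so substitute the ratio. A Bernoulli substitution is a fair alternative on this equation directly; the homogeneous reading takes it as given.


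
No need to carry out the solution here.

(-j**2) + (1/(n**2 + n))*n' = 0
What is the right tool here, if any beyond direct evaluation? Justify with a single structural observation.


Technique: separation of variables — separating collects all n-dependence with the derivative and leaves all j-dependence opposite: variables separate. Rearranged, this also fits the Bernoulli template directly; separation reads the product structure as given.


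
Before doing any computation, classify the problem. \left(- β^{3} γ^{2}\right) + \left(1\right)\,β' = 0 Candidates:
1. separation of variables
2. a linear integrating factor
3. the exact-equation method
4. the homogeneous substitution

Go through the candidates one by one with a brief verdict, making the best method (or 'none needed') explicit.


Best approach: separation of variables — solved for the derivative, the right side splits multiplicatively into a function of each variable alone — divide and integrate each side.
- separation of variables: applicable, and directly so.
- a linear integrating factor — a nonlinear term in the unknown puts this outside the integrating-factor template.
- the exact-equation method: the cross partial derivatives disagree, so no single potential exists.
- the homogeneous substitution: rescaling both variables together changes the slope, so no ratio substitution collapses it.


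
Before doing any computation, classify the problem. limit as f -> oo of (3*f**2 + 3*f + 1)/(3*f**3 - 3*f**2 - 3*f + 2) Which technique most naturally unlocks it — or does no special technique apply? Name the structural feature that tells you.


Technique: dominant-term comparison — divide by the highest power of f present: lower-order terms vanish and the dominant ratio remains. Viewed as a single quotient this is an ∞/∞ form — an at-infinity application of l'Hôpital's rule would also resolve it; comparing leading growth reads the answer without differentiating.


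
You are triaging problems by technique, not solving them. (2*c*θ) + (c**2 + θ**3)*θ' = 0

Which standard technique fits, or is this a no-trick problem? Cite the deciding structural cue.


Method: the exact-equation method — equality of cross partials is the green light — assemble the potential function term by term.


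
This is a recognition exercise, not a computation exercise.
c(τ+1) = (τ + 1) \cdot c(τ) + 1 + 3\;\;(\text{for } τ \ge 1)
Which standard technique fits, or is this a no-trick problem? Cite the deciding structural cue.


Method: a summation factor — first-order linear but the coefficient τ + 1 moves with the index — divide by the cumulative product and telescope.


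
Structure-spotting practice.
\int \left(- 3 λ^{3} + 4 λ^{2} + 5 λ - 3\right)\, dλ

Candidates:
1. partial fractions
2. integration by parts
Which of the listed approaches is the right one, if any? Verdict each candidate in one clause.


Technique: no special technique — every term is a constant multiple of a power of λ; term-wise power-rule integration needs no preliminary transformation.
- partial fractions: there is no rational-function structure to decompose.
- integration by parts: splitting off a factor buys nothing — the integrand integrates directly without parts.


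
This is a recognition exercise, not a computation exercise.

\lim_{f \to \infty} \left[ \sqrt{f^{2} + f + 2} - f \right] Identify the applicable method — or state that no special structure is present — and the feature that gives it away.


Best approach: conjugate multiplication — the difference \sqrt{f^{2} + f + 2} - f is an ∞ − ∞ stalemate; its conjugate partner breaks the tie.


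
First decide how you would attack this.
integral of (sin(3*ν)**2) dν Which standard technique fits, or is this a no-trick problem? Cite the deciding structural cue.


Diagnosis: a trigonometric identity — the even trigonometric power sin(3*ν)**2 reduces by a double-angle identity before any integration is attempted.


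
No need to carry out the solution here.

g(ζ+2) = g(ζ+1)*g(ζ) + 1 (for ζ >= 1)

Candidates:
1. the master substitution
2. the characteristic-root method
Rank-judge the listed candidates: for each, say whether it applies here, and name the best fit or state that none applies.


Technique: no special technique — this one you iterate or analyze qualitatively: the nonlinearity defeats linear solution methods.
- the master substitution: the recursive argument is a shift of the index, not a fixed fraction of it.
- the characteristic-root method: the recursion is nonlinear in the sequence values, so no linear-modes ansatz applies.


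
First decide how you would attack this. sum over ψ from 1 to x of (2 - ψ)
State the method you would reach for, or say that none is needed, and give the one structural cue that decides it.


Best approach: no special technique — recognize the absence of structure: constant-multiple powers of ψ summed plainly, no special method required.


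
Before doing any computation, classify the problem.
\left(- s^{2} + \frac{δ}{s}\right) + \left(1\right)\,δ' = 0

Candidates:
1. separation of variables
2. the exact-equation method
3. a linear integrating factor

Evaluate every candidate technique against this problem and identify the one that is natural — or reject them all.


Best approach: a linear integrating factor — linear in the unknown with genuine forcing: multiply through by the exponential of the integrated coefficient and the left side closes into one derivative.
- separation of variables — the two dependences are entangled, not a clean product of one-variable pieces.
- the exact-equation method: the mixed-partials test fails on this split — it is not an exact differential as presented.
- a linear integrating factor: applicable, and directly so.


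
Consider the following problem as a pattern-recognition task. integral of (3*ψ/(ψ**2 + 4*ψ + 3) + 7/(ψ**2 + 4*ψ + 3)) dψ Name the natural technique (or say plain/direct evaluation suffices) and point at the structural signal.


Method: partial fractions — break ψ**2 + 4*ψ + 3 into its roots and the integral splits into logarithm-sized bites.


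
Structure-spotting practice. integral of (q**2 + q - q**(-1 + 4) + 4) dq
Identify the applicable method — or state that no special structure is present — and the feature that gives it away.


Method: no special technique — a term-by-term power-rule job in q; no substitution or rearrangement earns its keep here.


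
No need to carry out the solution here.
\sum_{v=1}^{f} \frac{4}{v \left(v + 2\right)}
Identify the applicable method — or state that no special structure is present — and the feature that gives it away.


Verdict: telescoping — one partial-fraction pass turns \frac{4}{v \left(v + 2\right)} into a shifted difference, and shifted differences telescope.


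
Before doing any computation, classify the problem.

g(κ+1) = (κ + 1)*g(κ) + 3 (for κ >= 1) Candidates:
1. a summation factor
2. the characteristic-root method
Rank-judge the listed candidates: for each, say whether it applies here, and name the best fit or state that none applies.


Verdict: a summation factor — an index-dependent multiplier κ + 1 rules out characteristic roots; a summation factor converts it to a pure difference.
- a summation factor — yes, a natural case for it.
- the characteristic-root method — the coefficients vary with the index, breaking the constant-coefficient structure the method needs.


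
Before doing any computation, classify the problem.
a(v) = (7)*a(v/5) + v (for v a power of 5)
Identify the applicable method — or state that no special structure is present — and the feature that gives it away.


Best approach: the master substitution — recursion at v/5 is multiplicative in the index; logarithmic reindexing via v = 5^m linearizes it.


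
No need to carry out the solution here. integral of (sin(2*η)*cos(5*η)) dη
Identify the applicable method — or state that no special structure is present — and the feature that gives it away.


Verdict: a trigonometric identity — two different frequencies multiply in sin(2*η)*cos(5*η); the product-to-sum formula separates them.


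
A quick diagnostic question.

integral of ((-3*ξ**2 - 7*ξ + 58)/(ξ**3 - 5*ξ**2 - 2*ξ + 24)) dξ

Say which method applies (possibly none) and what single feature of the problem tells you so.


Technique: partial fractions — once ξ**3 - 5*ξ**2 - 2*ξ + 24 is factored, each root contributes a simple-fraction term; integrate them one at a time.


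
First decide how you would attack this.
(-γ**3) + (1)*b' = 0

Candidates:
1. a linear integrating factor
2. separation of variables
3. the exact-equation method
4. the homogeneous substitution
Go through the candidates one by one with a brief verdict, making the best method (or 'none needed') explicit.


Verdict: no special technique — solved for the derivative, no b appears — this is antidifferentiation in γ wearing ODE clothing.
- a linear integrating factor — with the unknown absent the integrating factor is a formality; direct integration is the working structure.
- separation of variables: separation is only trivially available — with the unknown absent from the slope this is a direct integration, not a separation problem.
- the exact-equation method — with the unknown absent from both coefficients, the cross-partial test holds emptily — nothing for the exact method to work on.
- the homogeneous substitution — rescaling both variables together changes the slope, so no ratio substitution collapses it.


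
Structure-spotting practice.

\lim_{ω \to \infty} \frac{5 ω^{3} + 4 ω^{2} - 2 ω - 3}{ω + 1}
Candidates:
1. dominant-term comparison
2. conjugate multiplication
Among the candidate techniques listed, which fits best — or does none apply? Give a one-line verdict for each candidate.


Best approach: dominant-term comparison — divide through by the highest power of ω; every lower-order term dies and the dominant terms decide the limit.
- dominant-term comparison: yes — fits the structure here.
- conjugate multiplication — no divergent radical difference is present for a conjugate pair to cancel.


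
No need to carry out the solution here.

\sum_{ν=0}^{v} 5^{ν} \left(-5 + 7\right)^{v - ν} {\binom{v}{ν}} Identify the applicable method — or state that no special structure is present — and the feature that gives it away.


Best approach: the binomial theorem — terms weighting {\binom{v}{ν}} against matched powers of 5 and (-5 + 7) reassemble into (5 + (-5 + 7))^v by the binomial theorem.


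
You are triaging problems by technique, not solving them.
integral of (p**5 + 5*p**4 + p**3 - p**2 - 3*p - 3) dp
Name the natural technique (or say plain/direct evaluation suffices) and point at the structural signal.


Verdict: no special technique — every term is a constant multiple of a power of p; term-wise power-rule integration needs no preliminary transformation.


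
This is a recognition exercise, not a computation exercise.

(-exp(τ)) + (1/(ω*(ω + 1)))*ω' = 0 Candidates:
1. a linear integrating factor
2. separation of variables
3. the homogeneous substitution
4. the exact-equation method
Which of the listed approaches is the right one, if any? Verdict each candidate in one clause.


Diagnosis: separation of variables — all dependence on the two variables factors apart, the defining separable shape. A Bernoulli rewrite would carry it as the equation stands — separating the variables needs no rearrangement either.
- a linear integrating factor: a nonlinear term in the unknown puts this outside the integrating-factor template.
- separation of variables — a fit — the right tool for this form.
- the homogeneous substitution — solved for the derivative, the right side changes under joint scaling of the two variables.
- the exact-equation method: the cross-partial test holds only vacuously — each coefficient lives in its own variable, so the exactness machinery reads no structure the split form does not already show.


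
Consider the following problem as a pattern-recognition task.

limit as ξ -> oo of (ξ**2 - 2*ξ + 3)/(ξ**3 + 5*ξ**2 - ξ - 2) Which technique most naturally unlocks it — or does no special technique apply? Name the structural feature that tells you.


Verdict: dominant-term comparison — growth-rate triage: the leading powers of ξ decide the limit, everything else is noise. As a single quotient, the ∞/∞ shape would yield to repeated differentiation as well — the growth comparison gets there in one look.


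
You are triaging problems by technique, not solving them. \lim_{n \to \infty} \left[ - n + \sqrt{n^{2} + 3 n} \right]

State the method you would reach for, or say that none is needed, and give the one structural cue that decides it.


Technique: conjugate multiplication — \sqrt{n^{2} + 3 n} and n both blow up, but their difference is tame once the conjugate rationalizes it.


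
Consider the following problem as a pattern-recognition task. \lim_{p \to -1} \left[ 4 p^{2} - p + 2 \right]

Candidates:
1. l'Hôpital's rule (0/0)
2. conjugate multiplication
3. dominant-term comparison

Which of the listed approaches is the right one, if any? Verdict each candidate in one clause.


Technique: no special technique — the function is continuous at -1; evaluation is itself the limit, no machinery required.
- l'Hôpital's rule (0/0): substituting the point gives a finite value outright — there is no indeterminate clash to repair.
- conjugate multiplication — no divergent radical difference is present for a conjugate pair to cancel.
- dominant-term comparison — no dominant power emerges to decide the limit by degree comparison.


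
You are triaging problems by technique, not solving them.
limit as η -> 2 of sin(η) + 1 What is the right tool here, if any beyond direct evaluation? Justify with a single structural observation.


Diagnosis: no special technique — no vanishing denominator and no indeterminate clash at the point — evaluation is immediate.


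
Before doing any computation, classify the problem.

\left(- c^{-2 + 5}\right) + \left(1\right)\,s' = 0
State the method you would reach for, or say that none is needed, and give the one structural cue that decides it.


Verdict: no special technique — with s absent the equation is not coupled at all: direct integration in c.


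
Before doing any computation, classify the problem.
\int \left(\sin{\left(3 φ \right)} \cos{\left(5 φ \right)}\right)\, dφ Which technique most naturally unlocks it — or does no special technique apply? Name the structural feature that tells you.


Best approach: a trigonometric identity — distinct frequencies under one product (\sin{\left(3 φ \right)} \cos{\left(5 φ \right)}): the product-to-sum identity is the systematic route to an integrable form.


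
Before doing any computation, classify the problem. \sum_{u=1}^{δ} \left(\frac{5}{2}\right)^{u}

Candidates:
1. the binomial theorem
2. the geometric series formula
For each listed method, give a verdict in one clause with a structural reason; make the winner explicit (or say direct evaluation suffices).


Best approach: the geometric series formula — check a ratio of consecutive terms: it is \frac{5}{2}, independent of the index, so the geometric formula closes the sum.
- the binomial theorem — no binomial coefficients pair up with complementary powers here.
- the geometric series formula: applicable, and directly so.


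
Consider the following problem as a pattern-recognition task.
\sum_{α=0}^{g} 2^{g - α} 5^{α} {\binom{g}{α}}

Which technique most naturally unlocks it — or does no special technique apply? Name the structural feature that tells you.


Method: the binomial theorem — {\binom{g}{α}} weighting matched powers of 5 and 2 is the expanded form of (5 + 2)^g — fold it back up.


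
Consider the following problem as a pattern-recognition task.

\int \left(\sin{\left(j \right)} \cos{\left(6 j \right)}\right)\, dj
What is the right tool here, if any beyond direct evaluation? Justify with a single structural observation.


Method: a trigonometric identity — distinct frequencies under one product (\sin{\left(j \right)} \cos{\left(6 j \right)}): the product-to-sum identity is the systematic route to an integrable form.


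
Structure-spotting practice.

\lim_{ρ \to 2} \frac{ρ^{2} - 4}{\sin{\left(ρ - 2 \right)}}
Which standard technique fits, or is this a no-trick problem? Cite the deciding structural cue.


Verdict: l'Hôpital's rule (0/0) — plug in 2: top and bottom both hit zero, so differentiate each and retry. A first-order expansion at the point is an equally standard path; the rule packages it.


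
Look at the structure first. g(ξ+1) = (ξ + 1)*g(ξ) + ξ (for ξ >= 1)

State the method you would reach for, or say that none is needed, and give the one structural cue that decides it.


Verdict: a summation factor — one step of memory with a weight ξ + 1 that changes as the index grows — the summation-factor construction is built for this.


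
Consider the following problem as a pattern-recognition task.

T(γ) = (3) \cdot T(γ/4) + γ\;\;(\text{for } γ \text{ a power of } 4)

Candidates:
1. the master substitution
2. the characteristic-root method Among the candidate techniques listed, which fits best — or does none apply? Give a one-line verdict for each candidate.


Best approach: the master substitution — the argument contracts 4-fold per step: reindex γ exponentially and solve the linear recurrence in the new index.
- the master substitution — yes — fits the structure here.
- the characteristic-root method — a divided-index call is not the fixed-shift linear shape that characteristic roots solve.


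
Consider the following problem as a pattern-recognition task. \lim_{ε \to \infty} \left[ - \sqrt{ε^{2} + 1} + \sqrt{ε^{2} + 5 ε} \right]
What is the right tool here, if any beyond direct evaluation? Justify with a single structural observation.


Best approach: conjugate multiplication — the ∞ − ∞ radical form is the exact trigger for the conjugate maneuver.


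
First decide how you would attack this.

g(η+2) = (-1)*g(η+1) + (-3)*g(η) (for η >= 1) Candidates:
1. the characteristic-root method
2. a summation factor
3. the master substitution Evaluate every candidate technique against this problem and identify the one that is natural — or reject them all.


Method: the characteristic-root method — every coefficient is a fixed number and the forcing is zero — substitute r^η and read off the root equation.
- the characteristic-root method — applies; the problem has the shape this method handles.
- a summation factor: a summation factor telescopes one-step recursions; this one carries higher-order memory.
- the master substitution: there is no divide-the-index recursive argument.


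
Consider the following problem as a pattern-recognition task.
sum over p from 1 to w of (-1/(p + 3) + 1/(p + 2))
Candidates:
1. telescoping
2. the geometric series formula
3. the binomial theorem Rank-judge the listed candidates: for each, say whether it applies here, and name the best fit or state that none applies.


Verdict: telescoping — consecutive terms evaluate one function at adjacent indices (1/(p + 2) is its current value): one term's tail is the next term's head, so the chain collapses.
- telescoping — applies; the problem has the shape this method handles.
- the geometric series formula — the term-to-term ratio drifts with the index — the one thing the geometric formula cannot absorb.
- the binomial theorem: the terms do not reassemble into a binomial power.


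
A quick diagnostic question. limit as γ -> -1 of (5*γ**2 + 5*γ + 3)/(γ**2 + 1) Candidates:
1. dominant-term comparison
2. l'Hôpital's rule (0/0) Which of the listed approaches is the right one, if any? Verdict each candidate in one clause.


Best approach: no special technique — no denominator vanishes and nothing blows up at -1: direct substitution is the whole computation.
- dominant-term comparison: no dominant-degree comparison decides it.
- l'Hôpital's rule (0/0): evaluation at the point is determinate, so the rule has nothing to repair.


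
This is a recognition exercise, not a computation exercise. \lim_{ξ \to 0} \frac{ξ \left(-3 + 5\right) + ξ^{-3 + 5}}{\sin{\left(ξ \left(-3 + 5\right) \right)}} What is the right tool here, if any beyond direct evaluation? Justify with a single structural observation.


Diagnosis: l'Hôpital's rule (0/0) — substituting 0 gives 0 over 0; differentiate top and bottom once and re-evaluate. Expanding numerator and denominator to first order gives the same value — the rule automates exactly that.


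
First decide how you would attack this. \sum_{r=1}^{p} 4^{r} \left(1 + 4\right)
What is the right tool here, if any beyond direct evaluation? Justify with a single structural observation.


Method: the geometric series formula — each term is 4 times the previous one, so the geometric-series formula applies directly.


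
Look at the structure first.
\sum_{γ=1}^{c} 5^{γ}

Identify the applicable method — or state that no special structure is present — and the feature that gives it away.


Verdict: the geometric series formula — term-over-term division gives 5 every time — index-free ratio, geometric sum formula applies.


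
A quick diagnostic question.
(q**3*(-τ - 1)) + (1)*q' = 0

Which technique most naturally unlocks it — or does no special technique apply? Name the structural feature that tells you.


Diagnosis: separation of variables — all dependence on the two variables factors apart, the defining separable shape.


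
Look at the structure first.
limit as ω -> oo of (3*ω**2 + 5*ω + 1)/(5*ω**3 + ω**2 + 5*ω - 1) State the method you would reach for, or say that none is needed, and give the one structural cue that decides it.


Technique: dominant-term comparison — divide by the highest power of ω present: lower-order terms vanish and the dominant ratio remains. Differentiating the expression as a single quotient would eventually settle it as well; matching dominant growth settles it immediately.


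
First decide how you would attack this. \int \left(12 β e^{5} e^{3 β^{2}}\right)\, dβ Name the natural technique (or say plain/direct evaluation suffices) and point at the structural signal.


Best approach: u-substitution — collected, the integrand has one factor that is, up to a constant, the derivative of an inner expression the rest depends on — substitute for that inner expression.


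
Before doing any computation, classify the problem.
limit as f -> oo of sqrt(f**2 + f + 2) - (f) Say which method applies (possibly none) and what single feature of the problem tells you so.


Technique: conjugate multiplication — this difference gives up after one conjugate multiplication — the radical structure cancels against its conjugate.


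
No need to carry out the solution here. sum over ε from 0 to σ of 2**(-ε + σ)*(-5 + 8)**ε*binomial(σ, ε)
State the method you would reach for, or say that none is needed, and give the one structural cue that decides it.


Method: the binomial theorem — the summand is term ε of a binomial expansion in (-5 + 8) and 2; the whole sum is a single power.


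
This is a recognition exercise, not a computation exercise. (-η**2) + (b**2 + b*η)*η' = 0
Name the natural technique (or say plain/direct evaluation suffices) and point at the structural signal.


Technique: the homogeneous substitution — solved for the derivative, the right side is unchanged under scaling b and η together — it depends only on the ratio η/b, so substitute a single ratio variable. A Bernoulli substitution after rearrangement (possibly exchanging dependent and independent variable) is a fair alternative; the homogeneous route works on the equation as it stands.


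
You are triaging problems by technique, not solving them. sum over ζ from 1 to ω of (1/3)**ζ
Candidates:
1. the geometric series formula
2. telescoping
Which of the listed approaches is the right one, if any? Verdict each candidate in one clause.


Verdict: the geometric series formula — each summand is the previous one scaled by 1/3; that constant multiplier is itself the geometric structure.
- the geometric series formula: yes, a natural case for it.
- telescoping — the terms as presented offer no neighboring cancellation — a telescoping rewrite may exist, but the displayed structure does not hand one over.


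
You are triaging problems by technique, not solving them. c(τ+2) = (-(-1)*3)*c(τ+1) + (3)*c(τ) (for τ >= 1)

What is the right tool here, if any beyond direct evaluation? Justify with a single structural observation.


Verdict: the characteristic-root method — shift-invariance with fixed coefficients calls for exponential trials; the characteristic polynomial finds every r^τ.


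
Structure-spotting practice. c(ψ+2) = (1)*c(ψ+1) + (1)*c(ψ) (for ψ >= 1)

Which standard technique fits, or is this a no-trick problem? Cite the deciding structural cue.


Technique: the characteristic-root method — because shifting ψ leaves the equation's coefficients unchanged, exponential trials reduce it to algebra.


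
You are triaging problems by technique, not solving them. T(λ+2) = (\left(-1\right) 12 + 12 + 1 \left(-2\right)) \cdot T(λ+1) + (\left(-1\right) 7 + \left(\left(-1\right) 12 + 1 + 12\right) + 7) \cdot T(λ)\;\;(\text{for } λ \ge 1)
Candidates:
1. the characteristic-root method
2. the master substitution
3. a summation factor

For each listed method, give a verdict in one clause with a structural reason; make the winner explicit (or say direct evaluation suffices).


Method: the characteristic-root method — the recurrence is linear and homogeneous with constant coefficients, so the ansatz r^λ turns it into a polynomial equation for r.
- the characteristic-root method — applicable, and directly so.
- the master substitution — the recursive argument is a shift of the index, not a fixed fraction of it.
- a summation factor: a summation factor telescopes one-step recursions; this one carries higher-order memory.


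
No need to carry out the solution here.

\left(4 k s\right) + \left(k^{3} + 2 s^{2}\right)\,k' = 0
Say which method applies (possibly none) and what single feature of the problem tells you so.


Technique: the exact-equation method — take the mixed partials of 4 k s and k^{3} + 2 s^{2}: they are equal, which certifies an exact differential.


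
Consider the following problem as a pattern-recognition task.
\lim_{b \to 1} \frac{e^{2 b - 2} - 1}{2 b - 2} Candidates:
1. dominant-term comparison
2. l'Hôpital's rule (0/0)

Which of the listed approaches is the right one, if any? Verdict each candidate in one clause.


Diagnosis: l'Hôpital's rule (0/0) — plug in 1: top and bottom both hit zero, so differentiate each and retry. A local series expansion at the point resolves it as well; the rule is the packaged version of that step.
- dominant-term comparison — this limit is not decided by comparing leading-term growth at infinity.
- l'Hôpital's rule (0/0): yes — fits the structure here.


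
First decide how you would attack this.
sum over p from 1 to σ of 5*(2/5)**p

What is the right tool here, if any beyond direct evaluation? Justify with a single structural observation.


Diagnosis: the geometric series formula — consecutive terms stand in a fixed index-free ratio — the geometric sum formula closes it.


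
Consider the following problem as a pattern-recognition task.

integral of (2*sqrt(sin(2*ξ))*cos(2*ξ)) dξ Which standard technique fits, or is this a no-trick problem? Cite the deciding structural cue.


Verdict: u-substitution — everything non-trivial happens through the inner expression sin(2*ξ), and its derivative accounts for the remaining factor up to a constant, so set u = sin(2*ξ).


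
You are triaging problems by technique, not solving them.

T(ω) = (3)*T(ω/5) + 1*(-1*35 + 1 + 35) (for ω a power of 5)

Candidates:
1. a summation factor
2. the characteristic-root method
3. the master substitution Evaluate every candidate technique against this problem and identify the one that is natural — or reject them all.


Best approach: the master substitution — the call at ω/5 makes this multiplicative recursion; the master-style substitution converts it to additive.
- a summation factor — a divided-index call is outside the fixed-shift first-order family a summation factor normalizes.
- the characteristic-root method: a divided-index call is not the fixed-shift linear shape that characteristic roots solve.
- the master substitution — yes, a natural case for it.


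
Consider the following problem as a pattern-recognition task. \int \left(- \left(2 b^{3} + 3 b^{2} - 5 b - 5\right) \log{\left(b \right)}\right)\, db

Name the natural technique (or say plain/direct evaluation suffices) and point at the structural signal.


Method: integration by parts — the presence of \log{\left(b \right)} against a polynomial factor is the standard differentiate-the-log setup.


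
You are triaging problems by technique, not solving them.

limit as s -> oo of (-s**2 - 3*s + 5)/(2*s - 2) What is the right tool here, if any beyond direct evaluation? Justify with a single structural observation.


Technique: dominant-term comparison — as s grows, only the highest-degree terms matter — compare leading terms and read the limit off. Viewed as a single quotient this is an ∞/∞ form — an at-infinity application of l'Hôpital's rule would also resolve it; comparing leading growth reads the answer without differentiating.


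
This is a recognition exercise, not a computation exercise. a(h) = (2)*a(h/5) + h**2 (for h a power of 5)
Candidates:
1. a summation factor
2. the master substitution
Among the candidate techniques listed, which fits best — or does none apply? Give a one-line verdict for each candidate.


Diagnosis: the master substitution — the recursive call is at index h/5 rather than a shift, a divide-and-conquer shape — substituting h = 5^m linearizes it.
- a summation factor: a divided-index call is outside the fixed-shift first-order family a summation factor normalizes.
- the master substitution: applies; the problem has the shape this method handles.


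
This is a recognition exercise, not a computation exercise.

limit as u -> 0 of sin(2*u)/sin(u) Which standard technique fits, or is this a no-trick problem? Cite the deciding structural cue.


Verdict: l'Hôpital's rule (0/0) — the 0/0 form at 0 is the signature situation for l'Hôpital's rule. One could equally expand both pieces locally and compare leading terms; the rule does that in one stroke.


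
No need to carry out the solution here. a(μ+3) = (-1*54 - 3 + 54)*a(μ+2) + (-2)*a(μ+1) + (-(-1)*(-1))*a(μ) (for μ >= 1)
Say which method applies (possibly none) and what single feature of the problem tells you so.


Method: the characteristic-root method — this is the constant-coefficient homogeneous case — the whole solution in μ reduces to a polynomial's roots.


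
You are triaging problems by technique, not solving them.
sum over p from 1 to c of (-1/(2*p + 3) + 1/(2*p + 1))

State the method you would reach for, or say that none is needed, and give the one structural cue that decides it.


Technique: telescoping — the piece each term subtracts is 1/(2*p + 1) advanced by one index, and it reappears with a plus sign leading the following term — the sum collapses to its boundary terms.


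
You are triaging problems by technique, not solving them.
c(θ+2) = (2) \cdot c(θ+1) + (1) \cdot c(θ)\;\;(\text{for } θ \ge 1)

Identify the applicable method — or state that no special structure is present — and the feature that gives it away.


Method: the characteristic-root method — linear, homogeneous, constant coefficients: solutions of the form r^θ exist — find the roots of the characteristic polynomial.


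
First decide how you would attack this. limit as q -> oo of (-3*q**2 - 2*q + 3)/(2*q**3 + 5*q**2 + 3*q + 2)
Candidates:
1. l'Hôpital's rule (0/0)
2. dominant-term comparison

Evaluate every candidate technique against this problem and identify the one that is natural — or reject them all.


Best approach: dominant-term comparison — growth-rate triage: the leading powers of q decide the limit, everything else is noise.
- l'Hôpital's rule (0/0): as a single quotient the expression runs to ∞/∞ at the limit point — an at-infinity form of the rule would apply, though the leading-growth comparison is the direct reading.
- dominant-term comparison — applicable, and directly so.
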